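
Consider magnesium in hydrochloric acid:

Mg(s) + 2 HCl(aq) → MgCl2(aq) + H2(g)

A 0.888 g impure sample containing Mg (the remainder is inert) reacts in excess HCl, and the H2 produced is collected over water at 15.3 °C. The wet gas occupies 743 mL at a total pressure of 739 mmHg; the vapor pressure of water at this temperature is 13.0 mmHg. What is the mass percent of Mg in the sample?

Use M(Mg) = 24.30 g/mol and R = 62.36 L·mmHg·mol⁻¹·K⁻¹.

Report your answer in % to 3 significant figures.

82.1 %

P(H2) = 739 − 13.0 = 726.0 mmHg
n(H2) = PV/RT = (726.0 × 0.7430) / (62.36 × 288.45) = 0.02999 mol
n(Mg) = (1/1) × 0.02999 = 0.02999 mol
m(Mg) = 0.02999 × 24.30 = 0.7288 g
%Mg = 0.7288 / 0.888 × 100 = 82.07%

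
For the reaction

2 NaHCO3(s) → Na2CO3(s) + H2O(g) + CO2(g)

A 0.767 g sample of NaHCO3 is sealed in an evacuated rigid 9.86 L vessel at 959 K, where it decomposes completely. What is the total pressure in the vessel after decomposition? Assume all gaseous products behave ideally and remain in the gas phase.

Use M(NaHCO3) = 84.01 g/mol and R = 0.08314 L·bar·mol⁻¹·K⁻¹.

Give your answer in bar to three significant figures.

n(NaHCO3) = 0.767 / 84.01 = 0.009130 mol
n(gas produced) = (2/2) × 0.009130 = 0.009130 mol
P = nRT/V = 0.009130 × 0.08314 × 959 / 9.86 = 0.07383 bar

0.0738 bar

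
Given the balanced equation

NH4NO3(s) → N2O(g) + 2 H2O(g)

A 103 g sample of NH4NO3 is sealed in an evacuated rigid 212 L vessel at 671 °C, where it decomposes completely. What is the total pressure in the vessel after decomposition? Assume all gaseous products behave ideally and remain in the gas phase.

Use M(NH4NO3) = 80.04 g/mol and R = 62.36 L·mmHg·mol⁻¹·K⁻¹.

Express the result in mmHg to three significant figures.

n(NH4NO3) = 103 / 80.04 = 1.287 mol
n(gas produced) = (3/1) × 1.287 = 3.861 mol
P = nRT/V = 3.861 × 62.36 × 944.15 / 212 = 1072 mmHg

1070 mmHg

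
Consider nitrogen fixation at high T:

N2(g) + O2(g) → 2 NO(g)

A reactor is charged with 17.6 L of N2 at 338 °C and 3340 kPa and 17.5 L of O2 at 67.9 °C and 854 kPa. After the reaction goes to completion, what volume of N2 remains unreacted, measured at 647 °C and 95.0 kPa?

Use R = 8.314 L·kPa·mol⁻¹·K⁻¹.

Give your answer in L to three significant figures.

n(N2) = PV/RT = (3340 × 17.6) / (8.314 × 611.15) = 11.57 mol
n(O2) = PV/RT = (854 × 17.5) / (8.314 × 341.05) = 5.271 mol
For 11.57 mol N2, stoichiometry requires (1/1) × 11.57 = 11.57 mol O2; 5.271 mol is available, so O2 is limiting.
n(N2) consumed = (1/1) × 5.271 = 5.271 mol; remaining = 11.57 − 5.271 = 6.299 mol
V(N2) = nRT/P = 6.299 × 8.314 × 920.15 / 95.0 = 507.2 L

507 L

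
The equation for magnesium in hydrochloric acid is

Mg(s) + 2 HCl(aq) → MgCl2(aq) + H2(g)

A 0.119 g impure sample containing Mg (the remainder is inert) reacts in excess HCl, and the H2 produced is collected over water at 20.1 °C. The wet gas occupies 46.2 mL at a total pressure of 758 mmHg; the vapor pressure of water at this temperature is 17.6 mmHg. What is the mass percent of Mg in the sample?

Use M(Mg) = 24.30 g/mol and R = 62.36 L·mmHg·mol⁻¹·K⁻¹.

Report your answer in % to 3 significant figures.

38.2 %

P(H2) = 758 − 17.6 = 740.4 mmHg
n(H2) = PV/RT = (740.4 × 0.04620) / (62.36 × 293.25) = 0.001871 mol
n(Mg) = (1/1) × 0.001871 = 0.001871 mol
m(Mg) = 0.001871 × 24.30 = 0.04547 g
%Mg = 0.04547 / 0.119 × 100 = 38.21%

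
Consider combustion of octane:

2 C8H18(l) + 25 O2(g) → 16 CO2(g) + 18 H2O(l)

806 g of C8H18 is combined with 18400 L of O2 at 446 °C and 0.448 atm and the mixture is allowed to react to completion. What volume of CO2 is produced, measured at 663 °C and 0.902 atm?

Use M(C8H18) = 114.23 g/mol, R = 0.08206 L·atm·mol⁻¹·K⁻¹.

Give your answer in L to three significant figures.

4810 L

n(C8H18) = 806 / 114.23 = 7.056 mol
n(O2) = PV/RT = (0.448 × 18400) / (0.08206 × 719.15) = 139.7 mol
For 7.056 mol C8H18, stoichiometry requires (25/2) × 7.056 = 88.20 mol O2; 139.7 mol is available, so C8H18 is limiting.
n(CO2) = (16/2) × 7.056 = 56.45 mol
V(CO2) = nRT/P = 56.45 × 0.08206 × 936.15 / 0.902 = 4808 L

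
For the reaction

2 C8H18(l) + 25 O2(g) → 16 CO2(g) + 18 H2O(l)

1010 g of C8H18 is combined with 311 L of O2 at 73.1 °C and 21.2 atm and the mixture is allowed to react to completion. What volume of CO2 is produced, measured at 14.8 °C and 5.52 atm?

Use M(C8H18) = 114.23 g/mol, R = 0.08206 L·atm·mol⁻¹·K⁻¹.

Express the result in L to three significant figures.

303 L

n(C8H18) = 1010 / 114.23 = 8.842 mol
n(O2) = PV/RT = (21.2 × 311) / (0.08206 × 346.25) = 232.0 mol
For 8.842 mol C8H18, stoichiometry requires (25/2) × 8.842 = 110.5 mol O2; 232.0 mol is available, so C8H18 is limiting.
n(CO2) = (16/2) × 8.842 = 70.74 mol
V(CO2) = nRT/P = 70.74 × 0.08206 × 287.95 / 5.52 = 302.8 L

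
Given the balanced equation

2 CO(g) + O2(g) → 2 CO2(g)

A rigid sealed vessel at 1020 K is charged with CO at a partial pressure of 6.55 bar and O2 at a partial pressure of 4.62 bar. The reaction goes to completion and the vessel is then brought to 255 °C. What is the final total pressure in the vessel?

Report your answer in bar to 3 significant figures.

Because the vessel is rigid and T is held at 1020 K, work the stoichiometry in partial pressures (P_i = n_iRT/V).
P(O2) required for 6.55 bar of CO = (1/2) × 6.55 = 3.275 bar; available 4.62 bar, so CO is limiting.
P(O2) remaining = 4.62 − (1/2) × 6.55 = 1.345 bar
P(gaseous products) = (2)/2 × 6.55 = 6.550 bar
P_total at 1020 K = 1.345 + 6.550 = 7.895 bar
Scaling to 255 °C: P = 7.895 × 528.15/1020 = 4.088 bar

4.09 bar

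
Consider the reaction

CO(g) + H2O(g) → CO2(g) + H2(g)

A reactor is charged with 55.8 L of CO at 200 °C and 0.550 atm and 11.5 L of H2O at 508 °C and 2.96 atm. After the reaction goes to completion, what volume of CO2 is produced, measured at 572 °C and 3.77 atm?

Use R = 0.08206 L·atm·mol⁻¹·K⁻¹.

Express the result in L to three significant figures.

9.77 L

n(CO) = PV/RT = (0.550 × 55.8) / (0.08206 × 473.15) = 0.7904 mol
n(H2O) = PV/RT = (2.96 × 11.5) / (0.08206 × 781.15) = 0.5310 mol
For 0.7904 mol CO, stoichiometry requires (1/1) × 0.7904 = 0.7904 mol H2O; 0.5310 mol is available, so H2O is limiting.
n(CO2) = (1/1) × 0.5310 = 0.5310 mol
V(CO2) = nRT/P = 0.5310 × 0.08206 × 845.15 / 3.77 = 9.768 L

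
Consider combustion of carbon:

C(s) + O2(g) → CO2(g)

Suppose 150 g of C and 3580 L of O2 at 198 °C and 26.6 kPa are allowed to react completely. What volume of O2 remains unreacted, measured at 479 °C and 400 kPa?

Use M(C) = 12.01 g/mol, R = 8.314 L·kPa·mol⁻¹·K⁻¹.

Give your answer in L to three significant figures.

185 L

n(C) = 150 / 12.01 = 12.49 mol
n(O2) = PV/RT = (26.6 × 3580) / (8.314 × 471.15) = 24.31 mol
For 12.49 mol C, stoichiometry requires (1/1) × 12.49 = 12.49 mol O2; 24.31 mol is available, so C is limiting.
n(O2) consumed = (1/1) × 12.49 = 12.49 mol; remaining = 24.31 − 12.49 = 11.82 mol
V(O2) = nRT/P = 11.82 × 8.314 × 752.15 / 400 = 184.8 L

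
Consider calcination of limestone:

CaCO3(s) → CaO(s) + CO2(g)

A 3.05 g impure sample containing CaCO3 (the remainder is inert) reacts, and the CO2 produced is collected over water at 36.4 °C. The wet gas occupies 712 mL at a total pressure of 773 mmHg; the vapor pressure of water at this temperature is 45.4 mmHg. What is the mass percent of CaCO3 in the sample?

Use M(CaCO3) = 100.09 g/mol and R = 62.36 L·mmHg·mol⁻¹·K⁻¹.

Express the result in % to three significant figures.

P(CO2) = 773 − 45.4 = 727.6 mmHg
n(CO2) = PV/RT = (727.6 × 0.7120) / (62.36 × 309.55) = 0.02684 mol
n(CaCO3) = (1/1) × 0.02684 = 0.02684 mol
m(CaCO3) = 0.02684 × 100.09 = 2.686 g
%CaCO3 = 2.686 / 3.05 × 100 = 88.07%

88.1 %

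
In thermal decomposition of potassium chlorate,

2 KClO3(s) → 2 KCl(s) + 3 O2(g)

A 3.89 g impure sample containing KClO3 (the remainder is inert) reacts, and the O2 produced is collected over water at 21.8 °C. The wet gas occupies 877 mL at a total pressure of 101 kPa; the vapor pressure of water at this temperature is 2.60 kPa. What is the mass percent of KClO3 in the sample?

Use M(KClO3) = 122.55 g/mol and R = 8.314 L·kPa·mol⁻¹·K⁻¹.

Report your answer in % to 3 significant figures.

P(O2) = 101 − 2.60 = 98.40 kPa
n(O2) = PV/RT = (98.40 × 0.8770) / (8.314 × 294.95) = 0.03519 mol
n(KClO3) = (2/3) × 0.03519 = 0.02346 mol
m(KClO3) = 0.02346 × 122.55 = 2.875 g
%KClO3 = 2.875 / 3.89 × 100 = 73.91%

73.9 %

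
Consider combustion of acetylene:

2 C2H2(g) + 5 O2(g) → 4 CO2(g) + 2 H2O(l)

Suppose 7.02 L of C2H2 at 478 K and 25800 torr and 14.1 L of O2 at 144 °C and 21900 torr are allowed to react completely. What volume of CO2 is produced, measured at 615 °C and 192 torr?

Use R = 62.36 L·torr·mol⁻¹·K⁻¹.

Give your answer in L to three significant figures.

n(C2H2) = PV/RT = (25800 × 7.02) / (62.36 × 478) = 6.076 mol
n(O2) = PV/RT = (21900 × 14.1) / (62.36 × 417.15) = 11.87 mol
For 6.076 mol C2H2, stoichiometry requires (5/2) × 6.076 = 15.19 mol O2; 11.87 mol is available, so O2 is limiting.
n(CO2) = (4/5) × 11.87 = 9.496 mol
V(CO2) = nRT/P = 9.496 × 62.36 × 888.15 / 192 = 2739 L

2740 L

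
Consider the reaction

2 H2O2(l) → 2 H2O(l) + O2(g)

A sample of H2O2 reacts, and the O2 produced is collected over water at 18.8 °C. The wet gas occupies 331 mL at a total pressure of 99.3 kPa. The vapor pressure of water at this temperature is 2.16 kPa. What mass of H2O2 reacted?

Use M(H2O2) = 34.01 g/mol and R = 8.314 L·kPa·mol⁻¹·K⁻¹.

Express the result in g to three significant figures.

0.901 g

P(O2) = 99.3 − 2.16 = 97.14 kPa
n(O2) = PV/RT = (97.14 × 0.3310) / (8.314 × 291.95) = 0.01325 mol
n(H2O2) = (2/1) × 0.01325 = 0.02650 mol
m(H2O2) = 0.02650 × 34.01 = 0.9013 g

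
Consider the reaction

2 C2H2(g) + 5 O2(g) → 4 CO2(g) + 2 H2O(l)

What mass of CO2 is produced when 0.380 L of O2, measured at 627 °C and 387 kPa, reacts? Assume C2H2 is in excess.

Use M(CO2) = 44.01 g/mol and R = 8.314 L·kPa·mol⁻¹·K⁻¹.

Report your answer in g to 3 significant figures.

0.692 g

n(O2) = PV/RT = (387 × 0.380) / (8.314 × 900.15) = 0.01965 mol
n(CO2) = (4/5) × 0.01965 = 0.01572 mol
m(CO2) = 0.01572 × 44.01 = 0.6918 g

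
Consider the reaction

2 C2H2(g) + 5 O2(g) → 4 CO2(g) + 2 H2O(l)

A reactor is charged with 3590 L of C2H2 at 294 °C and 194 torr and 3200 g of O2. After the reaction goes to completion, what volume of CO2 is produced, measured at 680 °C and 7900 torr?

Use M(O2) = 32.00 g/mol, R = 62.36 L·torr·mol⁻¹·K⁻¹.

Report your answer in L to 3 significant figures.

296 L

n(C2H2) = PV/RT = (194 × 3590) / (62.36 × 567.15) = 19.69 mol
n(O2) = 3200 / 32.00 = 100.0 mol
For 19.69 mol C2H2, stoichiometry requires (5/2) × 19.69 = 49.23 mol O2; 100.0 mol is available, so C2H2 is limiting.
n(CO2) = (4/2) × 19.69 = 39.38 mol
V(CO2) = nRT/P = 39.38 × 62.36 × 953.15 / 7900 = 296.3 L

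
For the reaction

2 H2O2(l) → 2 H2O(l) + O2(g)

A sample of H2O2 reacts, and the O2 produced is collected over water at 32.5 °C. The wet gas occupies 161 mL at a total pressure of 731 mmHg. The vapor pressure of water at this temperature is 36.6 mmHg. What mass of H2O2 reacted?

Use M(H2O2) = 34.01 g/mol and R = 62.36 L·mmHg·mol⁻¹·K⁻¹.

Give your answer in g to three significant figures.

0.399 g

P(O2) = 731 − 36.6 = 694.4 mmHg
n(O2) = PV/RT = (694.4 × 0.1610) / (62.36 × 305.65) = 0.005866 mol
n(H2O2) = (2/1) × 0.005866 = 0.01173 mol
m(H2O2) = 0.01173 × 34.01 = 0.3989 g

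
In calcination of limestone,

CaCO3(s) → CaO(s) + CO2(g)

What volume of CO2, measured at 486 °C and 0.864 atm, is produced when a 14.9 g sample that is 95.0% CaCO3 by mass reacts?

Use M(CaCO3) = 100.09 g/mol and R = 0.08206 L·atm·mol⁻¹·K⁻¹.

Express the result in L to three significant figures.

mass of CaCO3 = 14.9 × 95.0/100 = 14.15 g
n(CaCO3) = 14.15 / 100.09 = 0.1414 mol
n(CO2) = (1/1) × 0.1414 = 0.1414 mol
V = nRT/P = 0.1414 × 0.08206 × 759.15 / 0.864 = 10.20 L

10.2 L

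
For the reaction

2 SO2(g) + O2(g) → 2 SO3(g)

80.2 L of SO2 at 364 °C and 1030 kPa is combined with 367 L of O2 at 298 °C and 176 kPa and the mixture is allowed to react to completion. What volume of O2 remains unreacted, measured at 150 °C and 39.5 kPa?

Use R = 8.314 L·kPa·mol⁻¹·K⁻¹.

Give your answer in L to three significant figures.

n(SO2) = PV/RT = (1030 × 80.2) / (8.314 × 637.15) = 15.59 mol
n(O2) = PV/RT = (176 × 367) / (8.314 × 571.15) = 13.60 mol
For 15.59 mol SO2, stoichiometry requires (1/2) × 15.59 = 7.795 mol O2; 13.60 mol is available, so SO2 is limiting.
n(O2) consumed = (1/2) × 15.59 = 7.795 mol; remaining = 13.60 − 7.795 = 5.805 mol
V(O2) = nRT/P = 5.805 × 8.314 × 423.15 / 39.5 = 517.0 L

517 L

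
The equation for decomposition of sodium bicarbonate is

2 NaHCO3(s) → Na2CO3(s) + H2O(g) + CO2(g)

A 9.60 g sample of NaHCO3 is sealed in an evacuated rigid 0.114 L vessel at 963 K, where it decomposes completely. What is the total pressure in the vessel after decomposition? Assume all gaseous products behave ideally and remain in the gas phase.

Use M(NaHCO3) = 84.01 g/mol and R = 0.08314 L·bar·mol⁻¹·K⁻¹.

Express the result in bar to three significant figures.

n(NaHCO3) = 9.60 / 84.01 = 0.1143 mol
n(gas produced) = (2/2) × 0.1143 = 0.1143 mol
P = nRT/V = 0.1143 × 0.08314 × 963 / 0.114 = 80.27 bar

80.3 bar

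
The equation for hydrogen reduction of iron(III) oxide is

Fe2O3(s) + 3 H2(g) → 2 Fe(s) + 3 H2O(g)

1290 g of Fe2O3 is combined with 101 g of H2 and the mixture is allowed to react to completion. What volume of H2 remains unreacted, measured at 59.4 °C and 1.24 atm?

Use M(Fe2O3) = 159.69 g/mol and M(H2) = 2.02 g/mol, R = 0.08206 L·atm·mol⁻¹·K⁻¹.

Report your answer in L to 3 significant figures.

n(Fe2O3) = 1290 / 159.69 = 8.078 mol
n(H2) = 101 / 2.02 = 50.00 mol
For 8.078 mol Fe2O3, stoichiometry requires (3/1) × 8.078 = 24.23 mol H2; 50.00 mol is available, so Fe2O3 is limiting.
n(H2) consumed = (3/1) × 8.078 = 24.23 mol; remaining = 50.00 − 24.23 = 25.77 mol
V(H2) = nRT/P = 25.77 × 0.08206 × 332.55 / 1.24 = 567.1 L

567 L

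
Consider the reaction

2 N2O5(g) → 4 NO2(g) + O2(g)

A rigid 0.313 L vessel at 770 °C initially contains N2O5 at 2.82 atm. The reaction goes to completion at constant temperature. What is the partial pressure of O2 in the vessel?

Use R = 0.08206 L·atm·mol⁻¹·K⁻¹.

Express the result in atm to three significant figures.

1.41 atm

n(N2O5)₀ = PV/RT = (2.82 × 0.313) / (0.08206 × 1043.15) = 0.01031 mol
n(O2) = (1/2) × 0.01031 = 0.005155 mol
P(O2) = nRT/V = 0.005155 × 0.08206 × 1043.15 / 0.313 = 1.410 atm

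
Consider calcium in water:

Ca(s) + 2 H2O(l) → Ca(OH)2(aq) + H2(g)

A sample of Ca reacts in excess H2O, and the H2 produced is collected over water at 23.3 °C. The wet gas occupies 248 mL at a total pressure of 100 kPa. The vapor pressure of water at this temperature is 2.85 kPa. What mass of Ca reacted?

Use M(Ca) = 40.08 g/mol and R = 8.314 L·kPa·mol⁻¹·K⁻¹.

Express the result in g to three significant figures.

0.392 g

P(H2) = 100 − 2.85 = 97.15 kPa
n(H2) = PV/RT = (97.15 × 0.2480) / (8.314 × 296.45) = 0.009775 mol
n(Ca) = (1/1) × 0.009775 = 0.009775 mol
m(Ca) = 0.009775 × 40.08 = 0.3918 g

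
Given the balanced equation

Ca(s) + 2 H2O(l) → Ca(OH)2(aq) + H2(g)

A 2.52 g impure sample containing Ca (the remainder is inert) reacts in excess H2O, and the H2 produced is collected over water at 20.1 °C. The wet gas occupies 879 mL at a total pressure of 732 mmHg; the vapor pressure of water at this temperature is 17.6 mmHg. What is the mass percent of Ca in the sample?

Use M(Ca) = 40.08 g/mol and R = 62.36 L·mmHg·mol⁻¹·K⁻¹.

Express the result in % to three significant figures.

54.6 %

P(H2) = 732 − 17.6 = 714.4 mmHg
n(H2) = PV/RT = (714.4 × 0.8790) / (62.36 × 293.25) = 0.03434 mol
n(Ca) = (1/1) × 0.03434 = 0.03434 mol
m(Ca) = 0.03434 × 40.08 = 1.376 g
%Ca = 1.376 / 2.52 × 100 = 54.60%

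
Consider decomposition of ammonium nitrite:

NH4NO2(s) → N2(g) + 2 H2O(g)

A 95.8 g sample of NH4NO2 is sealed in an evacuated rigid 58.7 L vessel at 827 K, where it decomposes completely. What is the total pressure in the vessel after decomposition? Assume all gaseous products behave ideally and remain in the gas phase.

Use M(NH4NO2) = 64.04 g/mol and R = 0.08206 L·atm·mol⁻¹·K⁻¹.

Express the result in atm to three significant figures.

5.19 atm

n(NH4NO2) = 95.8 / 64.04 = 1.496 mol
n(gas produced) = (3/1) × 1.496 = 4.488 mol
P = nRT/V = 4.488 × 0.08206 × 827 / 58.7 = 5.189 atm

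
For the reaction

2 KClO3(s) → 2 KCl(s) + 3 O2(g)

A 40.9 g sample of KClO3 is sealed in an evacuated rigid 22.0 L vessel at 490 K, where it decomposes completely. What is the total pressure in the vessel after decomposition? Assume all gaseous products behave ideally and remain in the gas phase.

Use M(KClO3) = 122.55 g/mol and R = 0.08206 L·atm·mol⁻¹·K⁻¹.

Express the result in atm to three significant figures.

0.915 atm

n(KClO3) = 40.9 / 122.55 = 0.3337 mol
n(gas produced) = (3/2) × 0.3337 = 0.5006 mol
P = nRT/V = 0.5006 × 0.08206 × 490 / 22.0 = 0.9149 atm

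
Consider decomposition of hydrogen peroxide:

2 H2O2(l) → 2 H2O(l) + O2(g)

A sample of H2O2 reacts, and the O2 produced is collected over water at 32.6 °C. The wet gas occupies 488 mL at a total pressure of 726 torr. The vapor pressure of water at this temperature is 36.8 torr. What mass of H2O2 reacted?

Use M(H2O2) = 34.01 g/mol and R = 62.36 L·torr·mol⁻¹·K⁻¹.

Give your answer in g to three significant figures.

1.20 g

P(O2) = 726 − 36.8 = 689.2 torr
n(O2) = PV/RT = (689.2 × 0.4880) / (62.36 × 305.75) = 0.01764 mol
n(H2O2) = (2/1) × 0.01764 = 0.03528 mol
m(H2O2) = 0.03528 × 34.01 = 1.200 g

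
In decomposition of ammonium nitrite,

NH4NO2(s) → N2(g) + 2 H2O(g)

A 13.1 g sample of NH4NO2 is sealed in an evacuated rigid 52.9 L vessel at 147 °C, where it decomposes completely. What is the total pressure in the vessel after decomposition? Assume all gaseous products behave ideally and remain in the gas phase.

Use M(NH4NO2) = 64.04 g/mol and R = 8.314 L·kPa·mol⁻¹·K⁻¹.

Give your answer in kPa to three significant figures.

n(NH4NO2) = 13.1 / 64.04 = 0.2046 mol
n(gas produced) = (3/1) × 0.2046 = 0.6138 mol
P = nRT/V = 0.6138 × 8.314 × 420.15 / 52.9 = 40.53 kPa

40.5 kPa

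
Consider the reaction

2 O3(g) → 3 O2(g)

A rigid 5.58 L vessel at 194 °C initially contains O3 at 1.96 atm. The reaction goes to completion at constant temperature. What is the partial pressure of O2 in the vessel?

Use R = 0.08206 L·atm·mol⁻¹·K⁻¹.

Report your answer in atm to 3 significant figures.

2.94 atm

n(O3)₀ = PV/RT = (1.96 × 5.58) / (0.08206 × 467.15) = 0.2853 mol
n(O2) = (3/2) × 0.2853 = 0.4279 mol
P(O2) = nRT/V = 0.4279 × 0.08206 × 467.15 / 5.58 = 2.940 atm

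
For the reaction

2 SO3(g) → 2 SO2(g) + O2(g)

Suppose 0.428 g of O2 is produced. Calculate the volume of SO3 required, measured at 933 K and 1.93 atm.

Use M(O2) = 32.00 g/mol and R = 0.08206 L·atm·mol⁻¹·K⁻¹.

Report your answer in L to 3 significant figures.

n(O2) = 0.4280 / 32.00 = 0.01337 mol
n(SO3) = (2/1) × 0.01337 = 0.02674 mol
V = nRT/P = 0.02674 × 0.08206 × 933 / 1.93 = 1.061 L

1.06 L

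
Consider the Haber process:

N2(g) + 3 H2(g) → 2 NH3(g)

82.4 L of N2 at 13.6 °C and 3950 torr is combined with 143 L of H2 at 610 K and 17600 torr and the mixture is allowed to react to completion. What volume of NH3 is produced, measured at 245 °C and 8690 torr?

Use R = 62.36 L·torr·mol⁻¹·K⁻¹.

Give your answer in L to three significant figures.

135 L

n(N2) = PV/RT = (3950 × 82.4) / (62.36 × 286.75) = 18.20 mol
n(H2) = PV/RT = (17600 × 143) / (62.36 × 610) = 66.16 mol
For 18.20 mol N2, stoichiometry requires (3/1) × 18.20 = 54.60 mol H2; 66.16 mol is available, so N2 is limiting.
n(NH3) = (2/1) × 18.20 = 36.40 mol
V(NH3) = nRT/P = 36.40 × 62.36 × 518.15 / 8690 = 135.3 L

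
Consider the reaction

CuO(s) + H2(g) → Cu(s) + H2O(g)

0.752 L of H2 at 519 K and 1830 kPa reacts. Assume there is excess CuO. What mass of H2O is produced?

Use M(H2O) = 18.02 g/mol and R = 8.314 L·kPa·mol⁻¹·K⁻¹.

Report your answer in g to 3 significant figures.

5.75 g

n(H2) = PV/RT = (1830 × 0.752) / (8.314 × 519) = 0.3189 mol
n(H2O) = (1/1) × 0.3189 = 0.3189 mol
m(H2O) = 0.3189 × 18.02 = 5.747 g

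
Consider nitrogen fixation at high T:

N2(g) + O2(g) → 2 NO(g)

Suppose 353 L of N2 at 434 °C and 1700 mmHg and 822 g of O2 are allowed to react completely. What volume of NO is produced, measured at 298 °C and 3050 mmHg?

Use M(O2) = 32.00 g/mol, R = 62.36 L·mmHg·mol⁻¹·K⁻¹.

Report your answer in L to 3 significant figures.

n(N2) = PV/RT = (1700 × 353) / (62.36 × 707.15) = 13.61 mol
n(O2) = 822 / 32.00 = 25.69 mol
For 13.61 mol N2, stoichiometry requires (1/1) × 13.61 = 13.61 mol O2; 25.69 mol is available, so N2 is limiting.
n(NO) = (2/1) × 13.61 = 27.22 mol
V(NO) = nRT/P = 27.22 × 62.36 × 571.15 / 3050 = 317.9 L

318 L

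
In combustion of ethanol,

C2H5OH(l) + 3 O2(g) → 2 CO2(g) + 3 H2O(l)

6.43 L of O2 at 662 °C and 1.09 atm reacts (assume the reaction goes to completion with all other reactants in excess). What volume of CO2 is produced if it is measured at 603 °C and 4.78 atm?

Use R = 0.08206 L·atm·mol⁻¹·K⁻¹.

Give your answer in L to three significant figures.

0.916 L

n(O2) = PV/RT = (1.09 × 6.43) / (0.08206 × 935.15) = 0.09133 mol
n(CO2) = (2/3) × 0.09133 = 0.06089 mol
V = nRT/P = 0.06089 × 0.08206 × 876.15 / 4.78 = 0.9159 L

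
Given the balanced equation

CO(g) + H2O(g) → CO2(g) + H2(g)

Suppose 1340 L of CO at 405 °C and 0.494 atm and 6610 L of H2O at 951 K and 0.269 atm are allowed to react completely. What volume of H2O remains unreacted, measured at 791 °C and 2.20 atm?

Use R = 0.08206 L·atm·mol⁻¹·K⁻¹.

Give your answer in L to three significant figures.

432 L

n(CO) = PV/RT = (0.494 × 1340) / (0.08206 × 678.15) = 11.90 mol
n(H2O) = PV/RT = (0.269 × 6610) / (0.08206 × 951) = 22.78 mol
For 11.90 mol CO, stoichiometry requires (1/1) × 11.90 = 11.90 mol H2O; 22.78 mol is available, so CO is limiting.
n(H2O) consumed = (1/1) × 11.90 = 11.90 mol; remaining = 22.78 − 11.90 = 10.88 mol
V(H2O) = nRT/P = 10.88 × 0.08206 × 1064.15 / 2.20 = 431.9 L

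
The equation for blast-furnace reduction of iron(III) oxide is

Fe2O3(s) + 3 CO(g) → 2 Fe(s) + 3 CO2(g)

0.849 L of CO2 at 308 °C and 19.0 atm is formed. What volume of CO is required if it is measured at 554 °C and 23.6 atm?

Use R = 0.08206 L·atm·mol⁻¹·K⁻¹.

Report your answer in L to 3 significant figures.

0.973 L

n(CO2) = PV/RT = (19.0 × 0.849) / (0.08206 × 581.15) = 0.3383 mol
n(CO) = (3/3) × 0.3383 = 0.3383 mol
V = nRT/P = 0.3383 × 0.08206 × 827.15 / 23.6 = 0.9730 L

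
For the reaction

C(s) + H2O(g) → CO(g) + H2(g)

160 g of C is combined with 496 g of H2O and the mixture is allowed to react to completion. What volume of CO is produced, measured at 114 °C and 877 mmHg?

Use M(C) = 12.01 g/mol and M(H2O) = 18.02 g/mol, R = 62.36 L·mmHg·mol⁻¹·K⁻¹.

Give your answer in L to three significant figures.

n(C) = 160 / 12.01 = 13.32 mol
n(H2O) = 496 / 18.02 = 27.52 mol
For 13.32 mol C, stoichiometry requires (1/1) × 13.32 = 13.32 mol H2O; 27.52 mol is available, so C is limiting.
n(CO) = (1/1) × 13.32 = 13.32 mol
V(CO) = nRT/P = 13.32 × 62.36 × 387.15 / 877 = 366.7 L

367 L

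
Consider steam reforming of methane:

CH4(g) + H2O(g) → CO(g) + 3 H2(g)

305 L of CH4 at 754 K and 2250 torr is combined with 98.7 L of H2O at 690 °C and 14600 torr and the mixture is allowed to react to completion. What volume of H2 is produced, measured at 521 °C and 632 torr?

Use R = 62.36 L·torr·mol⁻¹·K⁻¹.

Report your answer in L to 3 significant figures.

3430 L

n(CH4) = PV/RT = (2250 × 305) / (62.36 × 754) = 14.60 mol
n(H2O) = PV/RT = (14600 × 98.7) / (62.36 × 963.15) = 23.99 mol
For 14.60 mol CH4, stoichiometry requires (1/1) × 14.60 = 14.60 mol H2O; 23.99 mol is available, so CH4 is limiting.
n(H2) = (3/1) × 14.60 = 43.80 mol
V(H2) = nRT/P = 43.80 × 62.36 × 794.15 / 632 = 3432 L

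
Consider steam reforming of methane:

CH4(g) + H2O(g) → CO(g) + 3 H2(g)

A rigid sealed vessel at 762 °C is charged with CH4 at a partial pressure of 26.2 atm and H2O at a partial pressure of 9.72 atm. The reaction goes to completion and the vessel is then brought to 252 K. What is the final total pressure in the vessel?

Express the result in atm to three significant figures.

With V and T fixed, P_i ∝ n_i, so the mole ratios apply directly to partial pressures at 762 °C.
P(H2O) required for 26.2 atm of CH4 = (1/1) × 26.2 = 26.20 atm; available 9.72 atm, so H2O is limiting.
P(CH4) remaining = 26.2 − (1/1) × 9.72 = 16.48 atm
P(gaseous products) = (1+3)/1 × 9.72 = 38.88 atm
P_total at 762 °C = 16.48 + 38.88 = 55.36 atm
Scaling to 252 K: P = 55.36 × 252/1035.15 = 13.48 atm

13.5 atm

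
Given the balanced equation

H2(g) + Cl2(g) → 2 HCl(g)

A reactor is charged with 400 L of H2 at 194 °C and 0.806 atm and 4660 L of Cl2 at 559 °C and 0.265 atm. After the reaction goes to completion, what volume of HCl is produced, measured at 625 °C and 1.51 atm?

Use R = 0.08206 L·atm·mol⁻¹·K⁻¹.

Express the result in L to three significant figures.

821 L

n(H2) = PV/RT = (0.806 × 400) / (0.08206 × 467.15) = 8.410 mol
n(Cl2) = PV/RT = (0.265 × 4660) / (0.08206 × 832.15) = 18.08 mol
For 8.410 mol H2, stoichiometry requires (1/1) × 8.410 = 8.410 mol Cl2; 18.08 mol is available, so H2 is limiting.
n(HCl) = (2/1) × 8.410 = 16.82 mol
V(HCl) = nRT/P = 16.82 × 0.08206 × 898.15 / 1.51 = 821.0 L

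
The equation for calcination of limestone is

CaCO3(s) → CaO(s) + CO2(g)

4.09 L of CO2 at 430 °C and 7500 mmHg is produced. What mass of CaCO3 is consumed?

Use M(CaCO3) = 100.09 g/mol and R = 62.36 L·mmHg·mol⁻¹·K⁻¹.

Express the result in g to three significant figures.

n(CO2) = PV/RT = (7500 × 4.09) / (62.36 × 703.15) = 0.6996 mol
n(CaCO3) = (1/1) × 0.6996 = 0.6996 mol
m(CaCO3) = 0.6996 × 100.09 = 70.02 g

70.0 g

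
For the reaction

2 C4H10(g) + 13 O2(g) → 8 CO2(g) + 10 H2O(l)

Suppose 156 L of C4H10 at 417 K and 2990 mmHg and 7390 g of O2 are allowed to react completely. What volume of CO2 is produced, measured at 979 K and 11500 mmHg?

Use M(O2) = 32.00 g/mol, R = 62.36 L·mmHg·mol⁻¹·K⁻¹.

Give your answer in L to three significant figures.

381 L

n(C4H10) = PV/RT = (2990 × 156) / (62.36 × 417) = 17.94 mol
n(O2) = 7390 / 32.00 = 230.9 mol
For 17.94 mol C4H10, stoichiometry requires (13/2) × 17.94 = 116.6 mol O2; 230.9 mol is available, so C4H10 is limiting.
n(CO2) = (8/2) × 17.94 = 71.76 mol
V(CO2) = nRT/P = 71.76 × 62.36 × 979 / 11500 = 381.0 L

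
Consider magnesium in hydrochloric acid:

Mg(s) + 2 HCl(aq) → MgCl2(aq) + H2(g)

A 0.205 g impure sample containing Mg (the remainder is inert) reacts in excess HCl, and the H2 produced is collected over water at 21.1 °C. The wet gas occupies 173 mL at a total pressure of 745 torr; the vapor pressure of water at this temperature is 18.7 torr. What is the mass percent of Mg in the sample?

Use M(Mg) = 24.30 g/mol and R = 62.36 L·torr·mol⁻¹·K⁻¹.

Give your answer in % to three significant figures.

P(H2) = 745 − 18.7 = 726.3 torr
n(H2) = PV/RT = (726.3 × 0.1730) / (62.36 × 294.25) = 0.006848 mol
n(Mg) = (1/1) × 0.006848 = 0.006848 mol
m(Mg) = 0.006848 × 24.30 = 0.1664 g
%Mg = 0.1664 / 0.205 × 100 = 81.17%

81.2 %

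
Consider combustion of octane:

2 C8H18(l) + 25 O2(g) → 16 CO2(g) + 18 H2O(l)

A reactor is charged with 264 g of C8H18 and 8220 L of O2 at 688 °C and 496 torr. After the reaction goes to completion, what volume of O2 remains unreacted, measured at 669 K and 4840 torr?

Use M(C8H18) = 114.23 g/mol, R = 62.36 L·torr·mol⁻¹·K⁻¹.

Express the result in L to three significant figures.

337 L

n(C8H18) = 264 / 114.23 = 2.311 mol
n(O2) = PV/RT = (496 × 8220) / (62.36 × 961.15) = 68.02 mol
For 2.311 mol C8H18, stoichiometry requires (25/2) × 2.311 = 28.89 mol O2; 68.02 mol is available, so C8H18 is limiting.
n(O2) consumed = (25/2) × 2.311 = 28.89 mol; remaining = 68.02 − 28.89 = 39.13 mol
V(O2) = nRT/P = 39.13 × 62.36 × 669 / 4840 = 337.3 L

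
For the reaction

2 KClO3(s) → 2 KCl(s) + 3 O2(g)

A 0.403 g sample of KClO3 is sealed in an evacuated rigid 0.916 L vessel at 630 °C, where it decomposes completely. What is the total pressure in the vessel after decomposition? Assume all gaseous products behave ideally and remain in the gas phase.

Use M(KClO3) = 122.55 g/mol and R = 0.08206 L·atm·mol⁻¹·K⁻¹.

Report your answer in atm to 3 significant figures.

n(KClO3) = 0.403 / 122.55 = 0.003288 mol
n(gas produced) = (3/2) × 0.003288 = 0.004932 mol
P = nRT/V = 0.004932 × 0.08206 × 903.15 / 0.916 = 0.3990 atm

0.399 atm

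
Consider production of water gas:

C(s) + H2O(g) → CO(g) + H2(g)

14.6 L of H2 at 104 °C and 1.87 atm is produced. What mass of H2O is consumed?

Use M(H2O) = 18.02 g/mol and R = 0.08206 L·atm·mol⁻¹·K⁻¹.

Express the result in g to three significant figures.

15.9 g

n(H2) = PV/RT = (1.87 × 14.6) / (0.08206 × 377.15) = 0.8822 mol
n(H2O) = (1/1) × 0.8822 = 0.8822 mol
m(H2O) = 0.8822 × 18.02 = 15.90 g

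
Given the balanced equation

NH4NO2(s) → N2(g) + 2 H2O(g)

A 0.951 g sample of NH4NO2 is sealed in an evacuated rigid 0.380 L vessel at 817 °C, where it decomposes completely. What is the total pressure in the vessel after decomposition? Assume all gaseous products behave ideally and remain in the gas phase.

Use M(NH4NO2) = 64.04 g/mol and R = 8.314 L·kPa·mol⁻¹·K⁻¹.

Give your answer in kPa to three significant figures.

n(NH4NO2) = 0.951 / 64.04 = 0.01485 mol
n(gas produced) = (3/1) × 0.01485 = 0.04455 mol
P = nRT/V = 0.04455 × 8.314 × 1090.15 / 0.380 = 1063 kPa

1060 kPa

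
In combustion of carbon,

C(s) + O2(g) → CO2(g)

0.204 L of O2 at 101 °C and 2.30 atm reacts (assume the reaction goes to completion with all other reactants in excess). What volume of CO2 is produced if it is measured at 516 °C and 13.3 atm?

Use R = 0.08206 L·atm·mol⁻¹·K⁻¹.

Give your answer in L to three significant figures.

n(O2) = PV/RT = (2.30 × 0.204) / (0.08206 × 374.15) = 0.01528 mol
n(CO2) = (1/1) × 0.01528 = 0.01528 mol
V = nRT/P = 0.01528 × 0.08206 × 789.15 / 13.3 = 0.07440 L

0.0744 L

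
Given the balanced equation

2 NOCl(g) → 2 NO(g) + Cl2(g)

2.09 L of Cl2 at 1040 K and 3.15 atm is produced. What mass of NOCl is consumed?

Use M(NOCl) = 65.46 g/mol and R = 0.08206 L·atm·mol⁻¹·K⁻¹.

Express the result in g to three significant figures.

n(Cl2) = PV/RT = (3.15 × 2.09) / (0.08206 × 1040) = 0.07714 mol
n(NOCl) = (2/1) × 0.07714 = 0.1543 mol
m(NOCl) = 0.1543 × 65.46 = 10.10 g

10.1 g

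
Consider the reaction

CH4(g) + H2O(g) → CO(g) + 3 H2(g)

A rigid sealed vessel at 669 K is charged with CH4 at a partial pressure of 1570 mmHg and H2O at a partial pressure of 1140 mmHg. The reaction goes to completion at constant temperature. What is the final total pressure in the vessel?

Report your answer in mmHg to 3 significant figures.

With V and T fixed, P_i ∝ n_i, so the mole ratios apply directly to partial pressures at 669 K.
P(H2O) required for 1570 mmHg of CH4 = (1/1) × 1570 = 1570 mmHg; available 1140 mmHg, so H2O is limiting.
P(CH4) remaining = 1570 − (1/1) × 1140 = 430.0 mmHg
P(gaseous products) = (1+3)/1 × 1140 = 4560 mmHg
P_total at 669 K = 430.0 + 4560 = 4990 mmHg

4990 mmHg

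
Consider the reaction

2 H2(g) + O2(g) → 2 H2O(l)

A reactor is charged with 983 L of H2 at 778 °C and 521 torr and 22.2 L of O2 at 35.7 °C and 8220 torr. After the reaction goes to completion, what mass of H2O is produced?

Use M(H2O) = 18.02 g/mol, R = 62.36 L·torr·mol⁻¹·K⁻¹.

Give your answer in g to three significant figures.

n(H2) = PV/RT = (521 × 983) / (62.36 × 1051.15) = 7.813 mol
n(O2) = PV/RT = (8220 × 22.2) / (62.36 × 308.85) = 9.475 mol
For 7.813 mol H2, stoichiometry requires (1/2) × 7.813 = 3.906 mol O2; 9.475 mol is available, so H2 is limiting.
n(H2O) = (2/2) × 7.813 = 7.813 mol
m(H2O) = 7.813 × 18.02 = 140.8 g

141 g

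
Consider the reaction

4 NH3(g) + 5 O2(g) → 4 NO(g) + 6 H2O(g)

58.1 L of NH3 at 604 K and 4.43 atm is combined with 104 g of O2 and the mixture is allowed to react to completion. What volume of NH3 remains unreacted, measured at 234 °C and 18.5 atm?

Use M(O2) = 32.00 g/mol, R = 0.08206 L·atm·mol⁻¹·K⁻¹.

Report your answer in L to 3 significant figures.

n(NH3) = PV/RT = (4.43 × 58.1) / (0.08206 × 604) = 5.193 mol
n(O2) = 104 / 32.00 = 3.250 mol
For 5.193 mol NH3, stoichiometry requires (5/4) × 5.193 = 6.491 mol O2; 3.250 mol is available, so O2 is limiting.
n(NH3) consumed = (4/5) × 3.250 = 2.600 mol; remaining = 5.193 − 2.600 = 2.593 mol
V(NH3) = nRT/P = 2.593 × 0.08206 × 507.15 / 18.5 = 5.833 L

5.83 L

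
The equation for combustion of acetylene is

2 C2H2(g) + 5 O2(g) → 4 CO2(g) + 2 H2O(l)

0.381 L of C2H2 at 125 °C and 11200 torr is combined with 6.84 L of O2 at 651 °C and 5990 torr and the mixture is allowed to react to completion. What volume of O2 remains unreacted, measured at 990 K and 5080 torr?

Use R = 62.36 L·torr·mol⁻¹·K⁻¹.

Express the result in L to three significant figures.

n(C2H2) = PV/RT = (11200 × 0.381) / (62.36 × 398.15) = 0.1719 mol
n(O2) = PV/RT = (5990 × 6.84) / (62.36 × 924.15) = 0.7109 mol
For 0.1719 mol C2H2, stoichiometry requires (5/2) × 0.1719 = 0.4297 mol O2; 0.7109 mol is available, so C2H2 is limiting.
n(O2) consumed = (5/2) × 0.1719 = 0.4297 mol; remaining = 0.7109 − 0.4297 = 0.2812 mol
V(O2) = nRT/P = 0.2812 × 62.36 × 990 / 5080 = 3.417 L

3.42 L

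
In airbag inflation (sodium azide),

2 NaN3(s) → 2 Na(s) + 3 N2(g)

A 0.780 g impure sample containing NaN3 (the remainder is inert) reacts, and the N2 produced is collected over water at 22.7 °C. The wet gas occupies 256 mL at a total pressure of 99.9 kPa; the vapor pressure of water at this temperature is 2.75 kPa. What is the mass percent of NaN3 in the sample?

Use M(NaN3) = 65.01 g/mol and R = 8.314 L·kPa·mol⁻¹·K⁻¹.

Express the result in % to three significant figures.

56.2 %

P(N2) = 99.9 − 2.75 = 97.15 kPa
n(N2) = PV/RT = (97.15 × 0.2560) / (8.314 × 295.85) = 0.01011 mol
n(NaN3) = (2/3) × 0.01011 = 0.006740 mol
m(NaN3) = 0.006740 × 65.01 = 0.4382 g
%NaN3 = 0.4382 / 0.780 × 100 = 56.18%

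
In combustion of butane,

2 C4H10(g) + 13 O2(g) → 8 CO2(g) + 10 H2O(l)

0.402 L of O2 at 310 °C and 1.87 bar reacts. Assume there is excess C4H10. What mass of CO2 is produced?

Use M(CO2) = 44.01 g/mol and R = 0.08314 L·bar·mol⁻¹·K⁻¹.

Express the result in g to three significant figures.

0.420 g

n(O2) = PV/RT = (1.87 × 0.402) / (0.08314 × 583.15) = 0.01551 mol
n(CO2) = (8/13) × 0.01551 = 0.009545 mol
m(CO2) = 0.009545 × 44.01 = 0.4201 g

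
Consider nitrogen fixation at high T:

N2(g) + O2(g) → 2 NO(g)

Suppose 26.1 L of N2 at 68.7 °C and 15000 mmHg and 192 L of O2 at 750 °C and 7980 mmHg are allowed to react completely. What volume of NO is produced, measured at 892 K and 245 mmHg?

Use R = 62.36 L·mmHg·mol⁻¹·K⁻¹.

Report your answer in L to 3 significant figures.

8340 L

n(N2) = PV/RT = (15000 × 26.1) / (62.36 × 341.85) = 18.36 mol
n(O2) = PV/RT = (7980 × 192) / (62.36 × 1023.15) = 24.01 mol
For 18.36 mol N2, stoichiometry requires (1/1) × 18.36 = 18.36 mol O2; 24.01 mol is available, so N2 is limiting.
n(NO) = (2/1) × 18.36 = 36.72 mol
V(NO) = nRT/P = 36.72 × 62.36 × 892 / 245 = 8337 L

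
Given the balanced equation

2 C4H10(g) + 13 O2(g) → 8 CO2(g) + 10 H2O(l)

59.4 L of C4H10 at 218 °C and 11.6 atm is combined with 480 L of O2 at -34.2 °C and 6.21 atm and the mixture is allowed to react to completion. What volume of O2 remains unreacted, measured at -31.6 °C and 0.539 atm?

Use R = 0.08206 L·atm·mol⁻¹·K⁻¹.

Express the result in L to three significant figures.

1500 L

n(C4H10) = PV/RT = (11.6 × 59.4) / (0.08206 × 491.15) = 17.10 mol
n(O2) = PV/RT = (6.21 × 480) / (0.08206 × 238.95) = 152.0 mol
For 17.10 mol C4H10, stoichiometry requires (13/2) × 17.10 = 111.2 mol O2; 152.0 mol is available, so C4H10 is limiting.
n(O2) consumed = (13/2) × 17.10 = 111.2 mol; remaining = 152.0 − 111.2 = 40.80 mol
V(O2) = nRT/P = 40.80 × 0.08206 × 241.55 / 0.539 = 1500 L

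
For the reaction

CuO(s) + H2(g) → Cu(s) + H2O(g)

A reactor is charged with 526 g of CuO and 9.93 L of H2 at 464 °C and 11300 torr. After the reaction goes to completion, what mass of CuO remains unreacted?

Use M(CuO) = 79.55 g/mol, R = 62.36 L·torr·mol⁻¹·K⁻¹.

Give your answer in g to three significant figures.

n(CuO) = 526 / 79.55 = 6.612 mol
n(H2) = PV/RT = (11300 × 9.93) / (62.36 × 737.15) = 2.441 mol
For 6.612 mol CuO, stoichiometry requires (1/1) × 6.612 = 6.612 mol H2; 2.441 mol is available, so H2 is limiting.
n(CuO) consumed = (1/1) × 2.441 = 2.441 mol; remaining = 6.612 − 2.441 = 4.171 mol
m(CuO) = 4.171 × 79.55 = 331.8 g

332 g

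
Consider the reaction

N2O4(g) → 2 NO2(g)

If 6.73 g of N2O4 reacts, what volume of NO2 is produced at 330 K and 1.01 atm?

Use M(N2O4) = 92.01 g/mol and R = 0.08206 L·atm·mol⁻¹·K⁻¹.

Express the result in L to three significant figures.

n(N2O4) = 6.730 / 92.01 = 0.07314 mol
n(NO2) = (2/1) × 0.07314 = 0.1463 mol
V = nRT/P = 0.1463 × 0.08206 × 330 / 1.01 = 3.923 L

3.92 L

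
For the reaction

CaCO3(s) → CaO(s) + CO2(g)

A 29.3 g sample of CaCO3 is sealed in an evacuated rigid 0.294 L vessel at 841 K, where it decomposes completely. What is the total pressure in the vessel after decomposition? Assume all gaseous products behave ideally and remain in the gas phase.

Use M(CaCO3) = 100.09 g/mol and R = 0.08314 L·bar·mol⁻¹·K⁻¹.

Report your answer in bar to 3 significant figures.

69.6 bar

n(CaCO3) = 29.3 / 100.09 = 0.2927 mol
n(gas produced) = (1/1) × 0.2927 = 0.2927 mol
P = nRT/V = 0.2927 × 0.08314 × 841 / 0.294 = 69.61 bar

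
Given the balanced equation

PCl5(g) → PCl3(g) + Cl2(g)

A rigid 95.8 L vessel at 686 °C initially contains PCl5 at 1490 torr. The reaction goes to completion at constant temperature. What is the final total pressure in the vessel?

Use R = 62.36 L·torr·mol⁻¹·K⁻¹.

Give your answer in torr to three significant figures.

Rigid vessel, constant T ⇒ P scales with total gas moles (1 → 2).
P_final = (2/1) × 1490 = 2980 torr

2980 torr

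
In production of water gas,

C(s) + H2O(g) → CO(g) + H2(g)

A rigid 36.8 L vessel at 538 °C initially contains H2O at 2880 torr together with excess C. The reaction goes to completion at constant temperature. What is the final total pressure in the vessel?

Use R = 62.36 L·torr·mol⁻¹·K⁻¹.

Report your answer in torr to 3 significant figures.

Rigid vessel, constant T ⇒ P scales with total gas moles (1 → 2).
P_final = (2/1) × 2880 = 5760 torr

5760 torr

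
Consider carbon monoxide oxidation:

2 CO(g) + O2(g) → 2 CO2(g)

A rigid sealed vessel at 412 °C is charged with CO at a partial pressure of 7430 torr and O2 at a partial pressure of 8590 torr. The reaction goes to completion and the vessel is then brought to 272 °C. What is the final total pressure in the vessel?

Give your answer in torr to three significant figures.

At constant V, partial pressures at 412 °C are proportional to moles, so apply stoichiometry directly to pressures.
P(O2) required for 7430 torr of CO = (1/2) × 7430 = 3715 torr; available 8590 torr, so CO is limiting.
P(O2) remaining = 8590 − (1/2) × 7430 = 4875 torr
P(gaseous products) = (2)/2 × 7430 = 7430 torr
P_total at 412 °C = 4875 + 7430 = 12300 torr
Scaling to 272 °C: P = 12300 × 545.15/685.15 = 9787 torr

9790 torr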